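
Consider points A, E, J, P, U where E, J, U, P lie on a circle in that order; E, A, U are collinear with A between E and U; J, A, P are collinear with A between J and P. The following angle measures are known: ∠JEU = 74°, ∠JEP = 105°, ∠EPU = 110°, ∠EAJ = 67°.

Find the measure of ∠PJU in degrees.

∠PJU = 31°

1. ∠JPU = 74°  [same arc JU]
2. ∠JUP = 75°  [cyclic EJUP, opposite ∠E+∠U]
3. ∠PJU = 31°  [△JUP]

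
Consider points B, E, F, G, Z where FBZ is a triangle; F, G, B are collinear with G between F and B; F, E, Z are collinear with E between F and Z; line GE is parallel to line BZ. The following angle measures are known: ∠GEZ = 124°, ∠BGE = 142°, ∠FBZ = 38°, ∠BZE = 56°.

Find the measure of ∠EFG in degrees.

1. ∠FEG = 56°  [linear pair at E on FZ]
2. ∠EGF = 38°  [linear pair at G on FB]
3. ∠EFG = 86°  [△FGE]

∠EFG = 86°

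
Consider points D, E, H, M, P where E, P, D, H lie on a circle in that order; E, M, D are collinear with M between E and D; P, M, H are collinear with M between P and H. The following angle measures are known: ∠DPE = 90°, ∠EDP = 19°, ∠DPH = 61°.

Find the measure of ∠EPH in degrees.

1. ∠DHE = 90°  [cyclic EPDH, opposite ∠P+∠H]
2. ∠DEH = 61°  [same arc DH]
3. ∠EDH = 29°  [△EDH]
4. ∠EPH = 29°  [same arc EH]

∠EPH = 29°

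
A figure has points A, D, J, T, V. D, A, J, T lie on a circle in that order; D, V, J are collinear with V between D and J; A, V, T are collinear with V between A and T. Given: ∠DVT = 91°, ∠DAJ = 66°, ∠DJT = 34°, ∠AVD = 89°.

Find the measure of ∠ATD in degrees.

1. ∠DTJ = 114°  [cyclic DAJT, opposite ∠A+∠T]
2. ∠JDT = 32°  [△DJT]
3. ∠ATD = 57°  [△DVT]

∠ATD = 57°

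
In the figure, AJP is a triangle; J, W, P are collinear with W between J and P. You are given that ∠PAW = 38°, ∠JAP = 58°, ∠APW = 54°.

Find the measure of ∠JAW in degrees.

1. ∠AWP = 88°  [△AWP]
2. ∠APJ = 54°  [W on ray PJ]
3. ∠AWJ = 92°  [linear pair at W on JP]
4. ∠AJP = 68°  [△AJP]
5. ∠AJW = 68°  [W on ray JP]
6. ∠JAW = 20°  [△AJW]

∠JAW = 20°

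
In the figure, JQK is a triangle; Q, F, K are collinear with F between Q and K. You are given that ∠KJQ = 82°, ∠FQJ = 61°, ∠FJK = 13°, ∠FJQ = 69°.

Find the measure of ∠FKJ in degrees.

∠FKJ = 37°

1. ∠JFQ = 50°  [△JQF]
2. ∠JFK = 130°  [linear pair at F on QK]
3. ∠FKJ = 37°  [△JFK]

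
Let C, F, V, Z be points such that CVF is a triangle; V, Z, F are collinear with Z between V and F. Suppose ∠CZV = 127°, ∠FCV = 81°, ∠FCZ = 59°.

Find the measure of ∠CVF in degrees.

1. ∠CZF = 53°  [linear pair at Z on VF]
2. ∠CFZ = 68°  [△CZF]
3. ∠CFV = 68°  [Z on ray FV]
4. ∠CVF = 31°  [△CVF]

∠CVF = 31°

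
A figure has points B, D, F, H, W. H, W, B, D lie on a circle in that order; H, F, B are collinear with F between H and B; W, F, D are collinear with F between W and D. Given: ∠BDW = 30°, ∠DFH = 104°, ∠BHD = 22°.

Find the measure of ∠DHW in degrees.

∠DHW = 52°

1. ∠BWD = 22°  [same arc BD]
2. ∠DBW = 128°  [△WBD]
3. ∠DHW = 52°  [cyclic HWBD, opposite ∠H+∠B]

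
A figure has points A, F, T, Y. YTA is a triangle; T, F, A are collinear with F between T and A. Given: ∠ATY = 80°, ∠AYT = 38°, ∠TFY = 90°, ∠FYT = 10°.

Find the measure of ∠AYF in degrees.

1. ∠TAY = 62°  [△YTA]
2. ∠AFY = 90°  [linear pair at F on TA]
3. ∠FAY = 62°  [F on ray AT]
4. ∠AYF = 28°  [△YFA]

∠AYF = 28°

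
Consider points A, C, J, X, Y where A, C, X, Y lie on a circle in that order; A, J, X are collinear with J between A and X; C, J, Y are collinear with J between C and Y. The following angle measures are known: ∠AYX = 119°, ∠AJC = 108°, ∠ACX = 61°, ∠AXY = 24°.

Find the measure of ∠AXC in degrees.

1. ∠XAY = 37°  [△AXY]
2. ∠CJX = 72°  [linear pair at J on AX]
3. ∠XCY = 37°  [same arc XY]
4. ∠AXC = 71°  [△CJX]

∠AXC = 71°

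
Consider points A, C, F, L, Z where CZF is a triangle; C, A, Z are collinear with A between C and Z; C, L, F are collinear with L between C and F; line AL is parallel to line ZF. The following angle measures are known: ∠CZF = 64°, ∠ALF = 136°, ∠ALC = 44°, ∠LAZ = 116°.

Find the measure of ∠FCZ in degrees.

1. ∠CAL = 64°  [AL∥ZF, corresponding at A]
2. ∠ACL = 72°  [△CAL]
3. ∠FCZ = 72°  [A on CZ, L on CF]

∠FCZ = 72°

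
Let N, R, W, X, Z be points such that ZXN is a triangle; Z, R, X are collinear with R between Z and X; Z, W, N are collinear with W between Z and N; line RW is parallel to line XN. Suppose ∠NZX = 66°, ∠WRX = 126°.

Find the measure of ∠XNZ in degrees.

1. ∠RZW = 66°  [R on ZX, W on ZN]
2. ∠WRZ = 54°  [linear pair at R on ZX]
3. ∠RWZ = 60°  [△ZRW]
4. ∠XNZ = 60°  [RW∥XN, corresponding at W]

∠XNZ = 60°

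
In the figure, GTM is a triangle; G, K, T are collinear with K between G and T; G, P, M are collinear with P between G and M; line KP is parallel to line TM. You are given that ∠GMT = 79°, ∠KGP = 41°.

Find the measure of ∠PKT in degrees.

∠PKT = 120°

1. ∠GPK = 79°  [KP∥TM, corresponding at P]
2. ∠GKP = 60°  [△GKP]
3. ∠PKT = 120°  [linear pair at K on GT]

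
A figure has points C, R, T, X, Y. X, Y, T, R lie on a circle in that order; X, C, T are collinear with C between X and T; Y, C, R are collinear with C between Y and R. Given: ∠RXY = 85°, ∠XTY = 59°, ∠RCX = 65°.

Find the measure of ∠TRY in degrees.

∠TRY = 29°

1. ∠RTY = 95°  [cyclic XYTR, opposite ∠X+∠T]
2. ∠TCY = 65°  [vertical angles at C]
3. ∠RYT = 56°  [△YCT]
4. ∠TRY = 29°  [△YTR]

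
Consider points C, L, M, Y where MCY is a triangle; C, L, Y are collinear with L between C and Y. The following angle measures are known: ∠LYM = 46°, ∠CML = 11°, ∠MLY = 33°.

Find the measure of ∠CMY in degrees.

∠CMY = 112°

1. ∠CYM = 46°  [L on ray YC]
2. ∠CLM = 147°  [linear pair at L on CY]
3. ∠LCM = 22°  [△MCL]
4. ∠MCY = 22°  [L on ray CY]
5. ∠CMY = 112°  [△MCY]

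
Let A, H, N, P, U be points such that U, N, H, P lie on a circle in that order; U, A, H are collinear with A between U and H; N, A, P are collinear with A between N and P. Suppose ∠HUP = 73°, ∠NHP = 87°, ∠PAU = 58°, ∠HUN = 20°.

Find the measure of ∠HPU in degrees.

1. ∠HNP = 73°  [same arc HP]
2. ∠HPN = 20°  [△NHP]
3. ∠HAP = 122°  [linear pair at A on UH]
4. ∠PHU = 38°  [△HAP]
5. ∠HPU = 69°  [△UHP]

∠HPU = 69°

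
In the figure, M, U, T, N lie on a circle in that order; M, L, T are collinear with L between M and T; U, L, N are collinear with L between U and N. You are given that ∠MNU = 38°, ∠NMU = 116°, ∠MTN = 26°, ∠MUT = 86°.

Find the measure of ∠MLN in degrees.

1. ∠MNT = 94°  [cyclic MUTN, opposite ∠U+∠N]
2. ∠NMT = 60°  [△MTN]
3. ∠MLN = 82°  [△MLN]

∠MLN = 82°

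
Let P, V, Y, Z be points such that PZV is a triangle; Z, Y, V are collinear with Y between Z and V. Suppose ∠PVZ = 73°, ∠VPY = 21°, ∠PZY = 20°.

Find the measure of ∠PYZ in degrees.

∠PYZ = 94°

1. ∠PVY = 73°  [Y on ray VZ]
2. ∠PYV = 86°  [△PYV]
3. ∠PYZ = 94°  [linear pair at Y on ZV]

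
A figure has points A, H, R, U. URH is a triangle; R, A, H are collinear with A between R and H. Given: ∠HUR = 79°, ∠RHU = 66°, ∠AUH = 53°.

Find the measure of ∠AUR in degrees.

∠AUR = 26°

1. ∠HRU = 35°  [△URH]
2. ∠AHU = 66°  [A on ray HR]
3. ∠HAU = 61°  [△UAH]
4. ∠ARU = 35°  [A on ray RH]
5. ∠RAU = 119°  [linear pair at A on RH]
6. ∠AUR = 26°  [△URA]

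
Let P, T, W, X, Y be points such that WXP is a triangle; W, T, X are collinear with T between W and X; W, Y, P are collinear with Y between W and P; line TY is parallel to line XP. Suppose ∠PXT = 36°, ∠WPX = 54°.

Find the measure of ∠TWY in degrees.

∠TWY = 90°

1. ∠PXW = 36°  [T on ray XW]
2. ∠PWX = 90°  [△WXP]
3. ∠TWY = 90°  [T on WX, Y on WP]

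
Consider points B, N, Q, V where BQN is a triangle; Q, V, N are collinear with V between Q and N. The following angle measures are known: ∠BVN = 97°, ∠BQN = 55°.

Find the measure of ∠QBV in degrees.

1. ∠BVQ = 83°  [linear pair at V on QN]
2. ∠BQV = 55°  [V on ray QN]
3. ∠QBV = 42°  [△BQV]

∠QBV = 42°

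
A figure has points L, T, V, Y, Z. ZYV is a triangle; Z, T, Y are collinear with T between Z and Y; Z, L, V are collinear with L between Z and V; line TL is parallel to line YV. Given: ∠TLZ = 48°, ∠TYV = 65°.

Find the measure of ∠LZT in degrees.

1. ∠YVZ = 48°  [TL∥YV, corresponding at L]
2. ∠VYZ = 65°  [T on ray YZ]
3. ∠VZY = 67°  [△ZYV]
4. ∠LZT = 67°  [T on ZY, L on ZV]

∠LZT = 67°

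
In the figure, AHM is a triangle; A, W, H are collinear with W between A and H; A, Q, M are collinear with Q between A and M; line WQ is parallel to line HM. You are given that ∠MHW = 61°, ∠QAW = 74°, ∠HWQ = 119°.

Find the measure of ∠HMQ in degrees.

1. ∠AHM = 61°  [W on ray HA]
2. ∠HAM = 74°  [W on AH, Q on AM]
3. ∠AMH = 45°  [△AHM]
4. ∠HMQ = 45°  [Q on ray MA]

∠HMQ = 45°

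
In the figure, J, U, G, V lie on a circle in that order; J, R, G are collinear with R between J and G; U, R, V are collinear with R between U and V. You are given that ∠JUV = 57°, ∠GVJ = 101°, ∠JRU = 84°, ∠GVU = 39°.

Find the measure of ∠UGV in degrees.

1. ∠JGV = 57°  [same arc JV]
2. ∠GJV = 22°  [△JGV]
3. ∠GUV = 22°  [same arc GV]
4. ∠UGV = 119°  [△UGV]

∠UGV = 119°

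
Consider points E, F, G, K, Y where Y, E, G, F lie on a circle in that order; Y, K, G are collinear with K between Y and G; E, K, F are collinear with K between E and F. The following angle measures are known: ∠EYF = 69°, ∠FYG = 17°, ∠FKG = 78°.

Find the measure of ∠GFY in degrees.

1. ∠EGF = 111°  [cyclic YEGF, opposite ∠Y+∠G]
2. ∠FEG = 17°  [same arc GF]
3. ∠EFG = 52°  [△EGF]
4. ∠FGY = 50°  [△GKF]
5. ∠GFY = 113°  [△YGF]

∠GFY = 113°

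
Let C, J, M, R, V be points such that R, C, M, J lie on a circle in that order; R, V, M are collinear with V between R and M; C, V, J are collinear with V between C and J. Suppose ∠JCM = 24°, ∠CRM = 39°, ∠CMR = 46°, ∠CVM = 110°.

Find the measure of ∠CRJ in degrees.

∠CRJ = 63°

1. ∠CJM = 39°  [same arc CM]
2. ∠CMJ = 117°  [△CMJ]
3. ∠CRJ = 63°  [cyclic RCMJ, opposite ∠R+∠M]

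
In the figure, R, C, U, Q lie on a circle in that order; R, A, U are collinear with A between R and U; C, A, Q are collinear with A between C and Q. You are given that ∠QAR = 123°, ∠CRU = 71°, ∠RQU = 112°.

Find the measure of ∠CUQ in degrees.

∠CUQ = 93°

1. ∠CAU = 123°  [vertical angles at A]
2. ∠CQU = 71°  [same arc CU]
3. ∠RCU = 68°  [cyclic RCUQ, opposite ∠C+∠Q]
4. ∠CUR = 41°  [△RCU]
5. ∠QCU = 16°  [△CAU]
6. ∠CUQ = 93°  [△CUQ]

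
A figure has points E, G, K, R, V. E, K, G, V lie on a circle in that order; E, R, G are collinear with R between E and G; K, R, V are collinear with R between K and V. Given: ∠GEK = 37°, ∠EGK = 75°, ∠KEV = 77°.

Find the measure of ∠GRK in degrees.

1. ∠GVK = 37°  [same arc KG]
2. ∠KGV = 103°  [cyclic EKGV, opposite ∠E+∠G]
3. ∠GKV = 40°  [△KGV]
4. ∠GRK = 65°  [△KRG]

∠GRK = 65°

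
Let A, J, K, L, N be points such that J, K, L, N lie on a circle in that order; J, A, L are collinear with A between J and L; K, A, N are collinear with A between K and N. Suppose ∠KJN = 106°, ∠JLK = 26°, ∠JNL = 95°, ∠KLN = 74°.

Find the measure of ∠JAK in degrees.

∠JAK = 63°

1. ∠JNK = 26°  [same arc JK]
2. ∠JKL = 85°  [cyclic JKLN, opposite ∠K+∠N]
3. ∠JKN = 48°  [△JKN]
4. ∠KJL = 69°  [△JKL]
5. ∠JAK = 63°  [△JAK]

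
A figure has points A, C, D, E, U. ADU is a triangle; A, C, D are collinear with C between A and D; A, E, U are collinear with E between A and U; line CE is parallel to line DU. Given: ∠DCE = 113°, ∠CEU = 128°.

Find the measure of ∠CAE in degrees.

∠CAE = 61°

1. ∠ACE = 67°  [linear pair at C on AD]
2. ∠AEC = 52°  [linear pair at E on AU]
3. ∠CAE = 61°  [△ACE]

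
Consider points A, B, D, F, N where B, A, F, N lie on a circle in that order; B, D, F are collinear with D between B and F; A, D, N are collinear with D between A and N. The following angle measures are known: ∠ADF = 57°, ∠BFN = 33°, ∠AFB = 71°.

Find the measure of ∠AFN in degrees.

1. ∠BAN = 33°  [same arc BN]
2. ∠ANB = 71°  [same arc BA]
3. ∠ABN = 76°  [△BAN]
4. ∠AFN = 104°  [cyclic BAFN, opposite ∠B+∠F]

∠AFN = 104°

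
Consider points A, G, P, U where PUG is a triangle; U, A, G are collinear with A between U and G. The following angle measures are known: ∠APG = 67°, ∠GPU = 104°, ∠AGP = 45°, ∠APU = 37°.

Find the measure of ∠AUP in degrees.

∠AUP = 31°

1. ∠GAP = 68°  [△PAG]
2. ∠PAU = 112°  [linear pair at A on UG]
3. ∠AUP = 31°  [△PUA]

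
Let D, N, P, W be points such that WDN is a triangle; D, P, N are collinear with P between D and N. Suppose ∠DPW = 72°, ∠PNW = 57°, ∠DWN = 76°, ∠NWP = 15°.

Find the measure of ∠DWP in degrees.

1. ∠DNW = 57°  [P on ray ND]
2. ∠NDW = 47°  [△WDN]
3. ∠PDW = 47°  [P on ray DN]
4. ∠DWP = 61°  [△WDP]

∠DWP = 61°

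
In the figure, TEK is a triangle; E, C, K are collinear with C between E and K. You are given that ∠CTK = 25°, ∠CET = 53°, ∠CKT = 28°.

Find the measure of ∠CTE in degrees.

∠CTE = 74°

1. ∠KCT = 127°  [△TCK]
2. ∠ECT = 53°  [linear pair at C on EK]
3. ∠CTE = 74°  [△TEC]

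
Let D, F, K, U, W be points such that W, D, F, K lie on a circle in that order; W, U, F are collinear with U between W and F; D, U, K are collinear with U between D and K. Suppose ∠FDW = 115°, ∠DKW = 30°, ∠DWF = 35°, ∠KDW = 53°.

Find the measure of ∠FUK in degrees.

∠FUK = 92°

1. ∠DKF = 35°  [same arc DF]
2. ∠KFW = 53°  [same arc WK]
3. ∠FUK = 92°  [△FUK]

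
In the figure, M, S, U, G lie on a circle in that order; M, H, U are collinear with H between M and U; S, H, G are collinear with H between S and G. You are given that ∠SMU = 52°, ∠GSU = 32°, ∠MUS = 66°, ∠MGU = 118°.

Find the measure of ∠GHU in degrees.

1. ∠SGU = 52°  [same arc SU]
2. ∠GMU = 32°  [same arc UG]
3. ∠GUM = 30°  [△MUG]
4. ∠GHU = 98°  [△UHG]

∠GHU = 98°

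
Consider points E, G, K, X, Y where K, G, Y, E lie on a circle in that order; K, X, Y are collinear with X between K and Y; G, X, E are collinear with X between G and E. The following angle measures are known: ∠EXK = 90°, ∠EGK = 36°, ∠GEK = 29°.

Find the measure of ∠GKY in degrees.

1. ∠GXY = 90°  [vertical angles at X]
2. ∠GXK = 90°  [linear pair at X on KY]
3. ∠GKY = 54°  [△KXG]

∠GKY = 54°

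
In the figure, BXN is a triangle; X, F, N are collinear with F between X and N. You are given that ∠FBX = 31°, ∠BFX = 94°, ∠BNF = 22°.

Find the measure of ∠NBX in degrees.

∠NBX = 103°

1. ∠BXF = 55°  [△BXF]
2. ∠BNX = 22°  [F on ray NX]
3. ∠BXN = 55°  [F on ray XN]
4. ∠NBX = 103°  [△BXN]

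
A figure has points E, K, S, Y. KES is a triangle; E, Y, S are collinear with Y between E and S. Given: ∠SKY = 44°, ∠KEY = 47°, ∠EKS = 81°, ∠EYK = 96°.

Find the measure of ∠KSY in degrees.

1. ∠KES = 47°  [Y on ray ES]
2. ∠ESK = 52°  [△KES]
3. ∠KSY = 52°  [Y on ray SE]

∠KSY = 52°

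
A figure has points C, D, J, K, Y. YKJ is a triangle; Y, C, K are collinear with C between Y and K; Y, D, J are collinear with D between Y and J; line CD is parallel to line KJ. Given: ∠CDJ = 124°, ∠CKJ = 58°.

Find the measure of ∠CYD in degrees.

∠CYD = 66°

1. ∠CDY = 56°  [linear pair at D on YJ]
2. ∠JKY = 58°  [C on ray KY]
3. ∠KJY = 56°  [CD∥KJ, corresponding at D]
4. ∠JYK = 66°  [△YKJ]
5. ∠CYD = 66°  [C on YK, D on YJ]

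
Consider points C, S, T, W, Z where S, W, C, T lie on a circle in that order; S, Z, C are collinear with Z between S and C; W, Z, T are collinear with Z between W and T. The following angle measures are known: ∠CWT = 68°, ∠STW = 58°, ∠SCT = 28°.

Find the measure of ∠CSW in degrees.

∠CSW = 26°

1. ∠CST = 68°  [same arc CT]
2. ∠SCW = 58°  [same arc SW]
3. ∠CTS = 84°  [△SCT]
4. ∠CWS = 96°  [cyclic SWCT, opposite ∠W+∠T]
5. ∠CSW = 26°  [△SWC]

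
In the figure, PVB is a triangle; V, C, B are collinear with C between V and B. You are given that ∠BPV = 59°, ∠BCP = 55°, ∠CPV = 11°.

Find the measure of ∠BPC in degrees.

∠BPC = 48°

1. ∠PCV = 125°  [linear pair at C on VB]
2. ∠CVP = 44°  [△PVC]
3. ∠BVP = 44°  [C on ray VB]
4. ∠PBV = 77°  [△PVB]
5. ∠CBP = 77°  [C on ray BV]
6. ∠BPC = 48°  [△PCB]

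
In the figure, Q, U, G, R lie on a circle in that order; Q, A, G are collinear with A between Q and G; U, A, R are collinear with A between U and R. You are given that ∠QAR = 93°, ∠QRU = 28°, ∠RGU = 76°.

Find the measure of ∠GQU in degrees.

1. ∠GAU = 93°  [vertical angles at A]
2. ∠RQU = 104°  [cyclic QUGR, opposite ∠Q+∠G]
3. ∠QAU = 87°  [linear pair at A on QG]
4. ∠QUR = 48°  [△QUR]
5. ∠GQU = 45°  [△QAU]

∠GQU = 45°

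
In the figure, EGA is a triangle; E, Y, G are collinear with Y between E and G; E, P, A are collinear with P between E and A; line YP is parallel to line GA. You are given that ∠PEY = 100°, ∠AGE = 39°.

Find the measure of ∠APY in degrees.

∠APY = 139°

1. ∠AEG = 100°  [Y on EG, P on EA]
2. ∠EAG = 41°  [△EGA]
3. ∠EPY = 41°  [YP∥GA, corresponding at P]
4. ∠APY = 139°  [linear pair at P on EA]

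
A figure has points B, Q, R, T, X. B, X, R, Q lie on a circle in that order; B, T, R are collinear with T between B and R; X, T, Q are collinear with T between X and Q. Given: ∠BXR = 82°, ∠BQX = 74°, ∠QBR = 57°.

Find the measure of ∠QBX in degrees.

1. ∠BQR = 98°  [cyclic BXRQ, opposite ∠X+∠Q]
2. ∠BRQ = 25°  [△BRQ]
3. ∠BXQ = 25°  [same arc BQ]
4. ∠QBX = 81°  [△BXQ]

∠QBX = 81°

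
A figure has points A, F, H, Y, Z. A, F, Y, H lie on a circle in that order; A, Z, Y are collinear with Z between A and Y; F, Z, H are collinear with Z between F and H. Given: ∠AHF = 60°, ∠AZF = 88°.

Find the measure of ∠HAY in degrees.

1. ∠AYF = 60°  [same arc AF]
2. ∠FZY = 92°  [linear pair at Z on AY]
3. ∠HFY = 28°  [△FZY]
4. ∠HAY = 28°  [same arc YH]

∠HAY = 28°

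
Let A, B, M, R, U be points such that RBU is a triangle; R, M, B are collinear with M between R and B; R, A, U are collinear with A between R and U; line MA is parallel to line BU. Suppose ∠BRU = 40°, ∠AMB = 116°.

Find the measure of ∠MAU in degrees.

1. ∠ARM = 40°  [M on RB, A on RU]
2. ∠AMR = 64°  [linear pair at M on RB]
3. ∠MAR = 76°  [△RMA]
4. ∠MAU = 104°  [linear pair at A on RU]

∠MAU = 104°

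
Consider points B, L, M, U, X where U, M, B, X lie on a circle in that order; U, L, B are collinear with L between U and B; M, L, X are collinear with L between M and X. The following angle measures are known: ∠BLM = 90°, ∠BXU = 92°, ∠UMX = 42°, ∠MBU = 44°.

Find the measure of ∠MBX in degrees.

1. ∠ULX = 90°  [vertical angles at L]
2. ∠BMX = 46°  [△MLB]
3. ∠UBX = 42°  [same arc UX]
4. ∠BLX = 90°  [linear pair at L on UB]
5. ∠BXM = 48°  [△BLX]
6. ∠MBX = 86°  [△MBX]

∠MBX = 86°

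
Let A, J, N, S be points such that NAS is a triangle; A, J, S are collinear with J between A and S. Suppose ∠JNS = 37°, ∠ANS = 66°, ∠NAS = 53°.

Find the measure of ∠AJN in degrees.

1. ∠ASN = 61°  [△NAS]
2. ∠JSN = 61°  [J on ray SA]
3. ∠NJS = 82°  [△NJS]
4. ∠AJN = 98°  [linear pair at J on AS]

∠AJN = 98°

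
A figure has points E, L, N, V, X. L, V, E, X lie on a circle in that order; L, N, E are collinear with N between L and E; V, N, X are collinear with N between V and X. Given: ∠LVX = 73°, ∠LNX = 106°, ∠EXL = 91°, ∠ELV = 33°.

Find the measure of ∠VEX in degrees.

1. ∠ENV = 106°  [vertical angles at N]
2. ∠EVL = 89°  [cyclic LVEX, opposite ∠V+∠X]
3. ∠EXV = 33°  [same arc VE]
4. ∠LEV = 58°  [△LVE]
5. ∠EVX = 16°  [△VNE]
6. ∠VEX = 131°  [△VEX]

∠VEX = 131°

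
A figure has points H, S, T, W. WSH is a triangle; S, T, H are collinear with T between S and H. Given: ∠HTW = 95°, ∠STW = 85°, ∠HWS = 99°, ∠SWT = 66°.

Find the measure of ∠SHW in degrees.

1. ∠TSW = 29°  [△WST]
2. ∠HSW = 29°  [T on ray SH]
3. ∠SHW = 52°  [△WSH]

∠SHW = 52°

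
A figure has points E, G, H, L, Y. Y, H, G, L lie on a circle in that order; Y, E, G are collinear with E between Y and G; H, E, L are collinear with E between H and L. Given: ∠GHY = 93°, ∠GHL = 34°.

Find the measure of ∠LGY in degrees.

1. ∠GLY = 87°  [cyclic YHGL, opposite ∠H+∠L]
2. ∠GYL = 34°  [same arc GL]
3. ∠LGY = 59°  [△YGL]

∠LGY = 59°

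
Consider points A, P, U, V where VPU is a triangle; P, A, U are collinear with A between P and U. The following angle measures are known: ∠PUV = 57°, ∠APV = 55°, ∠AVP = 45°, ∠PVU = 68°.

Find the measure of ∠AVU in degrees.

1. ∠AUV = 57°  [A on ray UP]
2. ∠PAV = 80°  [△VPA]
3. ∠UAV = 100°  [linear pair at A on PU]
4. ∠AVU = 23°  [△VAU]

∠AVU = 23°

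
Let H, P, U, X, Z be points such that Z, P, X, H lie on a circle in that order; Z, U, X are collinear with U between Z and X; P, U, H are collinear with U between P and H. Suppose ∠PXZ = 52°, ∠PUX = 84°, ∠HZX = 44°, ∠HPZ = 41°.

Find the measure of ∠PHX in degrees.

1. ∠HUZ = 84°  [vertical angles at U]
2. ∠HXZ = 41°  [same arc ZH]
3. ∠HUX = 96°  [linear pair at U on ZX]
4. ∠PHX = 43°  [△XUH]

∠PHX = 43°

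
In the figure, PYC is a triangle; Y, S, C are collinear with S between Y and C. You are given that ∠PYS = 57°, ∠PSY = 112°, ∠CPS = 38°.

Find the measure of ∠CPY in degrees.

1. ∠CYP = 57°  [S on ray YC]
2. ∠CSP = 68°  [linear pair at S on YC]
3. ∠PCS = 74°  [△PSC]
4. ∠PCY = 74°  [S on ray CY]
5. ∠CPY = 49°  [△PYC]

∠CPY = 49°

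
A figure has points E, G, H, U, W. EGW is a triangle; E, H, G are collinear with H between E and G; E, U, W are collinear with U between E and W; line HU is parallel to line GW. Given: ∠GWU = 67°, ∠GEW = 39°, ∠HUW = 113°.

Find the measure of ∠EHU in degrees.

1. ∠EWG = 67°  [U on ray WE]
2. ∠EGW = 74°  [△EGW]
3. ∠EHU = 74°  [HU∥GW, corresponding at H]

∠EHU = 74°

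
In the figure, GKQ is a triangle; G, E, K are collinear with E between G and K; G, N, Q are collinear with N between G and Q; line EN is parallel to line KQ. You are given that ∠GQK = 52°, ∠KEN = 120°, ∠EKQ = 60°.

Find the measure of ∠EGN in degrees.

∠EGN = 68°

1. ∠ENG = 52°  [EN∥KQ, corresponding at N]
2. ∠GEN = 60°  [linear pair at E on GK]
3. ∠EGN = 68°  [△GEN]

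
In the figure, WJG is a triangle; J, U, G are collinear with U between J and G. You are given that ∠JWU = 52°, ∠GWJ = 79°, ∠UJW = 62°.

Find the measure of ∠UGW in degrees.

1. ∠GJW = 62°  [U on ray JG]
2. ∠JGW = 39°  [△WJG]
3. ∠UGW = 39°  [U on ray GJ]

∠UGW = 39°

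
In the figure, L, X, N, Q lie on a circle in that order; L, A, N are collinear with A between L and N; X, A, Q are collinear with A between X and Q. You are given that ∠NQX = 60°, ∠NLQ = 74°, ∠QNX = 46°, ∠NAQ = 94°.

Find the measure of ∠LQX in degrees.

∠LQX = 20°

1. ∠NLX = 60°  [same arc XN]
2. ∠QLX = 134°  [cyclic LXNQ, opposite ∠L+∠N]
3. ∠LAX = 94°  [vertical angles at A]
4. ∠LXQ = 26°  [△LAX]
5. ∠LQX = 20°  [△LXQ]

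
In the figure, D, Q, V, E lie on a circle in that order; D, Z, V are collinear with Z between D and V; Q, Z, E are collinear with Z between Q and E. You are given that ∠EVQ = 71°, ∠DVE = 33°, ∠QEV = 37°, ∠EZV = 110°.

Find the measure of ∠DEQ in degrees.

1. ∠EDQ = 109°  [cyclic DQVE, opposite ∠D+∠V]
2. ∠DQE = 33°  [same arc DE]
3. ∠DEQ = 38°  [△DQE]

∠DEQ = 38°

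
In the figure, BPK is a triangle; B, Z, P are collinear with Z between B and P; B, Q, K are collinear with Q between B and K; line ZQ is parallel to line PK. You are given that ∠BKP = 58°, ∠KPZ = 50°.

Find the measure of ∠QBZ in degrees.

1. ∠BPK = 50°  [Z on ray PB]
2. ∠KBP = 72°  [△BPK]
3. ∠QBZ = 72°  [Z on BP, Q on BK]

∠QBZ = 72°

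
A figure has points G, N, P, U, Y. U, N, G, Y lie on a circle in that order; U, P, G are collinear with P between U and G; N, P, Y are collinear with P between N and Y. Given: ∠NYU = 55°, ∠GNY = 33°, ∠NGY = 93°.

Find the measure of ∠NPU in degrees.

1. ∠NGU = 55°  [same arc UN]
2. ∠GPN = 92°  [△NPG]
3. ∠NPU = 88°  [linear pair at P on UG]

∠NPU = 88°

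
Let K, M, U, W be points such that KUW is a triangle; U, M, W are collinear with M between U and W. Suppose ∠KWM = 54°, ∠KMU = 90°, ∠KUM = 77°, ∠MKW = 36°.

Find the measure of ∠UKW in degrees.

1. ∠KWU = 54°  [M on ray WU]
2. ∠KUW = 77°  [M on ray UW]
3. ∠UKW = 49°  [△KUW]

∠UKW = 49°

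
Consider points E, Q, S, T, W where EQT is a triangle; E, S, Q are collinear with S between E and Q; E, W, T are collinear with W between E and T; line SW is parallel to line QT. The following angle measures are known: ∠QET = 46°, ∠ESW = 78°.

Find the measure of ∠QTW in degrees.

∠QTW = 56°

1. ∠SEW = 46°  [S on EQ, W on ET]
2. ∠EWS = 56°  [△ESW]
3. ∠SWT = 124°  [linear pair at W on ET]
4. ∠QTW = 56°  [SW∥QT, co-interior at T–W]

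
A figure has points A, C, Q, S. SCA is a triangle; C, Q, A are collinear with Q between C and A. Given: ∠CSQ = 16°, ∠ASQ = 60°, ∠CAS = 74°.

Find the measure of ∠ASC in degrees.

∠ASC = 76°

1. ∠QAS = 74°  [Q on ray AC]
2. ∠AQS = 46°  [△SQA]
3. ∠CQS = 134°  [linear pair at Q on CA]
4. ∠QCS = 30°  [△SCQ]
5. ∠ACS = 30°  [Q on ray CA]
6. ∠ASC = 76°  [△SCA]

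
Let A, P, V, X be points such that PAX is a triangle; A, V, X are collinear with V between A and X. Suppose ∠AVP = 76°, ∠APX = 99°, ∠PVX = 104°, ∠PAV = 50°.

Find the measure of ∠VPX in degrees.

∠VPX = 45°

1. ∠PAX = 50°  [V on ray AX]
2. ∠AXP = 31°  [△PAX]
3. ∠PXV = 31°  [V on ray XA]
4. ∠VPX = 45°  [△PVX]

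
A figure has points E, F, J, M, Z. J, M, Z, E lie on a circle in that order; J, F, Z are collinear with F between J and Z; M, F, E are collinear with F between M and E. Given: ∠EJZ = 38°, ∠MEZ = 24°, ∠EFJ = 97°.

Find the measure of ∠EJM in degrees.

∠EJM = 62°

1. ∠EMZ = 38°  [same arc ZE]
2. ∠EZM = 118°  [△MZE]
3. ∠EJM = 62°  [cyclic JMZE, opposite ∠J+∠Z]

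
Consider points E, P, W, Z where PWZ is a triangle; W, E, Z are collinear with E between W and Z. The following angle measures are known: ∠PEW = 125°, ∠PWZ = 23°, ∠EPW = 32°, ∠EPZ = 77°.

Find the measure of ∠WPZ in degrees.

1. ∠PEZ = 55°  [linear pair at E on WZ]
2. ∠EZP = 48°  [△PEZ]
3. ∠PZW = 48°  [E on ray ZW]
4. ∠WPZ = 109°  [△PWZ]

∠WPZ = 109°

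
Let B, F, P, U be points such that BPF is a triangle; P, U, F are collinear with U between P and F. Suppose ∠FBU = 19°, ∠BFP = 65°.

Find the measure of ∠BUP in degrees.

∠BUP = 84°

1. ∠BFU = 65°  [U on ray FP]
2. ∠BUF = 96°  [△BUF]
3. ∠BUP = 84°  [linear pair at U on PF]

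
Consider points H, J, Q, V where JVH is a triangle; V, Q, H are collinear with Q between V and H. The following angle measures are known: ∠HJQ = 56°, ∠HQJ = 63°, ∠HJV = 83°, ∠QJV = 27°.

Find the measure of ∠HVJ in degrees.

∠HVJ = 36°

1. ∠JQV = 117°  [linear pair at Q on VH]
2. ∠JVQ = 36°  [△JVQ]
3. ∠HVJ = 36°  [Q on ray VH]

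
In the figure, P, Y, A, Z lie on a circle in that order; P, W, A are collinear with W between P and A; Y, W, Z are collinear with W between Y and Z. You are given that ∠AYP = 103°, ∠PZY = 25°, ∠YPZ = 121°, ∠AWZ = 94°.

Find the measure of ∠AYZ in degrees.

1. ∠PAY = 25°  [same arc PY]
2. ∠PWY = 94°  [vertical angles at W]
3. ∠AWY = 86°  [linear pair at W on PA]
4. ∠AYZ = 69°  [△YWA]

∠AYZ = 69°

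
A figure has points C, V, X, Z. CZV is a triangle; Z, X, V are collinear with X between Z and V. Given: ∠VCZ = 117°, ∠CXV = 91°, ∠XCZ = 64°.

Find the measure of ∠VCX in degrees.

∠VCX = 53°

1. ∠CXZ = 89°  [linear pair at X on ZV]
2. ∠CZX = 27°  [△CZX]
3. ∠CZV = 27°  [X on ray ZV]
4. ∠CVZ = 36°  [△CZV]
5. ∠CVX = 36°  [X on ray VZ]
6. ∠VCX = 53°  [△CXV]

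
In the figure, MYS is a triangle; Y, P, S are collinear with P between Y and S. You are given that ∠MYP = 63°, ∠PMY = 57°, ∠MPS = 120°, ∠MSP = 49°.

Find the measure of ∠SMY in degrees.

1. ∠MYS = 63°  [P on ray YS]
2. ∠MSY = 49°  [P on ray SY]
3. ∠SMY = 68°  [△MYS]

∠SMY = 68°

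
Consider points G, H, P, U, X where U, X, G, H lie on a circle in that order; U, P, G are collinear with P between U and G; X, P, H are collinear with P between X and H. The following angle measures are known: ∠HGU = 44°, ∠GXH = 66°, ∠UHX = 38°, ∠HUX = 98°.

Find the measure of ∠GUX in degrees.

∠GUX = 32°

1. ∠HGX = 82°  [cyclic UXGH, opposite ∠U+∠G]
2. ∠GHX = 32°  [△XGH]
3. ∠GUX = 32°  [same arc XG]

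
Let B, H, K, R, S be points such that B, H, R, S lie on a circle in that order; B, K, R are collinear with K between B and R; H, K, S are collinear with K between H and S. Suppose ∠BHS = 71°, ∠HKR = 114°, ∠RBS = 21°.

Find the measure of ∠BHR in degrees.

1. ∠BRS = 71°  [same arc BS]
2. ∠BSR = 88°  [△BRS]
3. ∠BHR = 92°  [cyclic BHRS, opposite ∠H+∠S]

∠BHR = 92°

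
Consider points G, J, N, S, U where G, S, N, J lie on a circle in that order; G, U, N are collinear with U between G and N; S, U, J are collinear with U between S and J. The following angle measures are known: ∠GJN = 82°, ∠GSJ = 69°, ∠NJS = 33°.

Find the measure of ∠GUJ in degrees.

1. ∠GNJ = 69°  [same arc GJ]
2. ∠JUN = 78°  [△NUJ]
3. ∠GUJ = 102°  [linear pair at U on GN]

∠GUJ = 102°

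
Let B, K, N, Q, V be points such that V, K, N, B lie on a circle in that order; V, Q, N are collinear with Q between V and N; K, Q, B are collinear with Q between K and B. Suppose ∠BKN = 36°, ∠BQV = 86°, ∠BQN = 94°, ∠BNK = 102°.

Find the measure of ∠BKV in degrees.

∠BKV = 44°

1. ∠BVN = 36°  [same arc NB]
2. ∠KBV = 58°  [△VQB]
3. ∠BVK = 78°  [cyclic VKNB, opposite ∠V+∠N]
4. ∠BKV = 44°  [△VKB]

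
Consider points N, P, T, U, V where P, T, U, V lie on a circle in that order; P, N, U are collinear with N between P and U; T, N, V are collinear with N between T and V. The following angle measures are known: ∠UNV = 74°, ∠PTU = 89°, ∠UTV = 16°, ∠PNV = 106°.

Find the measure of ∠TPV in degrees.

∠TPV = 49°

1. ∠PVU = 91°  [cyclic PTUV, opposite ∠T+∠V]
2. ∠UPV = 16°  [same arc UV]
3. ∠PVT = 58°  [△PNV]
4. ∠PUV = 73°  [△PUV]
5. ∠PTV = 73°  [same arc PV]
6. ∠TPV = 49°  [△PTV]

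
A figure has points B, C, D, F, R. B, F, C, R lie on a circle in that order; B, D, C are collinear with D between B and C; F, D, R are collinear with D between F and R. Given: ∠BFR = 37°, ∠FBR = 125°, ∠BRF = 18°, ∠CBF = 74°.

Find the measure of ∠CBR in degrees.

∠CBR = 51°

1. ∠FCR = 55°  [cyclic BFCR, opposite ∠B+∠C]
2. ∠CRF = 74°  [same arc FC]
3. ∠CFR = 51°  [△FCR]
4. ∠CBR = 51°  [same arc CR]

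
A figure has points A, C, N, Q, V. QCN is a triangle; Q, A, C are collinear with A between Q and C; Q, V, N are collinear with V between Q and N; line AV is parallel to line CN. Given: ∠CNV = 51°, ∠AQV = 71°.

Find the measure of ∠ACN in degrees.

1. ∠CNQ = 51°  [V on ray NQ]
2. ∠CQN = 71°  [A on QC, V on QN]
3. ∠NCQ = 58°  [△QCN]
4. ∠ACN = 58°  [A on ray CQ]

∠ACN = 58°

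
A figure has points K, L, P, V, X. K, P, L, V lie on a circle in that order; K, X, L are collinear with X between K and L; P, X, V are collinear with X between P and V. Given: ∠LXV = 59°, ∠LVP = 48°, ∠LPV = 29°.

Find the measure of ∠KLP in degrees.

1. ∠KXP = 59°  [vertical angles at X]
2. ∠LXP = 121°  [linear pair at X on KL]
3. ∠KLP = 30°  [△PXL]

∠KLP = 30°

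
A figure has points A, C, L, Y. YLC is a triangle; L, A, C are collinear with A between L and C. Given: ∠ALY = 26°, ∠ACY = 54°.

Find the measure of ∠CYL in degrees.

∠CYL = 100°

1. ∠CLY = 26°  [A on ray LC]
2. ∠LCY = 54°  [A on ray CL]
3. ∠CYL = 100°  [△YLC]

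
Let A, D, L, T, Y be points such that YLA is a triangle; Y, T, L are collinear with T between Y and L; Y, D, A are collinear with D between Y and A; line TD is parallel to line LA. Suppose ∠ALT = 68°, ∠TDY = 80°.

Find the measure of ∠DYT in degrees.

∠DYT = 32°

1. ∠ALY = 68°  [T on ray LY]
2. ∠LAY = 80°  [TD∥LA, corresponding at D]
3. ∠AYL = 32°  [△YLA]
4. ∠DYT = 32°  [T on YL, D on YA]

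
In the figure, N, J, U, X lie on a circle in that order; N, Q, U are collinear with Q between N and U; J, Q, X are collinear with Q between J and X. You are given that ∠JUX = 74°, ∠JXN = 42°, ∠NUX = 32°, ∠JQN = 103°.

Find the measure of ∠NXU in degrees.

∠NXU = 87°

1. ∠JNX = 106°  [cyclic NJUX, opposite ∠N+∠U]
2. ∠JUN = 42°  [same arc NJ]
3. ∠NJX = 32°  [△NJX]
4. ∠JNU = 45°  [△NQJ]
5. ∠NJU = 93°  [△NJU]
6. ∠NXU = 87°  [cyclic NJUX, opposite ∠J+∠X]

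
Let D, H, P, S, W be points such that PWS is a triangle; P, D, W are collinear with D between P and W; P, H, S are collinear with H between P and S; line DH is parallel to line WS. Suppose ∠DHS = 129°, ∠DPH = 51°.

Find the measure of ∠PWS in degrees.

1. ∠DHP = 51°  [linear pair at H on PS]
2. ∠HDP = 78°  [△PDH]
3. ∠PWS = 78°  [DH∥WS, corresponding at D]

∠PWS = 78°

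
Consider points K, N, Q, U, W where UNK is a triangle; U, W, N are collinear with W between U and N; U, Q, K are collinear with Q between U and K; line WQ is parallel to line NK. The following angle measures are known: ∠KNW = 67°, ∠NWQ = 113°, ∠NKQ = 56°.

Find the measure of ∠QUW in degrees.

1. ∠KNU = 67°  [W on ray NU]
2. ∠NKU = 56°  [Q on ray KU]
3. ∠KUN = 57°  [△UNK]
4. ∠QUW = 57°  [W on UN, Q on UK]

∠QUW = 57°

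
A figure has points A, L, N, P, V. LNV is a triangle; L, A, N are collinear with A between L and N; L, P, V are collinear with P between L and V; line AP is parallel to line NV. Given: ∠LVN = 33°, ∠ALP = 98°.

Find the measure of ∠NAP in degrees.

1. ∠APL = 33°  [AP∥NV, corresponding at P]
2. ∠LAP = 49°  [△LAP]
3. ∠NAP = 131°  [linear pair at A on LN]

∠NAP = 131°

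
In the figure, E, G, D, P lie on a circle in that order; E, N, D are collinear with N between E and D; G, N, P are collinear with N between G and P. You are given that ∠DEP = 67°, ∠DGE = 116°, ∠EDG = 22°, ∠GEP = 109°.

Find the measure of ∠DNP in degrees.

∠DNP = 89°

1. ∠DGP = 67°  [same arc DP]
2. ∠DPE = 64°  [cyclic EGDP, opposite ∠G+∠P]
3. ∠GDP = 71°  [cyclic EGDP, opposite ∠E+∠D]
4. ∠DPG = 42°  [△GDP]
5. ∠EDP = 49°  [△EDP]
6. ∠DNP = 89°  [△DNP]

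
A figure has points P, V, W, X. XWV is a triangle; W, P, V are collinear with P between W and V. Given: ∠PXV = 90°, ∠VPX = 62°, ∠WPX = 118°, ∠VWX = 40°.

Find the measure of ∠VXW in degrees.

1. ∠PVX = 28°  [△XPV]
2. ∠WVX = 28°  [P on ray VW]
3. ∠VXW = 112°  [△XWV]

∠VXW = 112°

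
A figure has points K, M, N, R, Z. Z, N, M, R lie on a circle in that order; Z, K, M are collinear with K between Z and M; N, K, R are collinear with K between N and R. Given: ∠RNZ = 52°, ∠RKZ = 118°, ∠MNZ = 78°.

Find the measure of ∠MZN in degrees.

1. ∠RMZ = 52°  [same arc ZR]
2. ∠MKR = 62°  [linear pair at K on ZM]
3. ∠MRN = 66°  [△MKR]
4. ∠MZN = 66°  [same arc NM]

∠MZN = 66°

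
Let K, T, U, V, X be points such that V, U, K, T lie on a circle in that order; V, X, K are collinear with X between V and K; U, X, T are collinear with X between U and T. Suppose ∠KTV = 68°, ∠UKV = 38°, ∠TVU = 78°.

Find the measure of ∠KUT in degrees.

1. ∠KUV = 112°  [cyclic VUKT, opposite ∠U+∠T]
2. ∠KVU = 30°  [△VUK]
3. ∠TKU = 102°  [cyclic VUKT, opposite ∠V+∠K]
4. ∠KTU = 30°  [same arc UK]
5. ∠KUT = 48°  [△UKT]

∠KUT = 48°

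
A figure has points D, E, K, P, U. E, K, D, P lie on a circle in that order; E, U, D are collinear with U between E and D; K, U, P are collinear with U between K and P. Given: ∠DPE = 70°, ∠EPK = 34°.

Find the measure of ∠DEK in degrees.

∠DEK = 36°

1. ∠DKE = 110°  [cyclic EKDP, opposite ∠K+∠P]
2. ∠EDK = 34°  [same arc EK]
3. ∠DEK = 36°  [△EKD]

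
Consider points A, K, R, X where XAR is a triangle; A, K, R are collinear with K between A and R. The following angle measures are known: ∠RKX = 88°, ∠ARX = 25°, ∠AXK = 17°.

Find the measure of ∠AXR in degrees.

∠AXR = 84°

1. ∠AKX = 92°  [linear pair at K on AR]
2. ∠KAX = 71°  [△XAK]
3. ∠RAX = 71°  [K on ray AR]
4. ∠AXR = 84°  [△XAR]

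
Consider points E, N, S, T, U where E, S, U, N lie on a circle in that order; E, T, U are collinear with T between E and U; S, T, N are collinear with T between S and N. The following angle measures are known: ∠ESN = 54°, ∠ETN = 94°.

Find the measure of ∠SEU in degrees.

∠SEU = 40°

1. ∠EUN = 54°  [same arc EN]
2. ∠NTU = 86°  [linear pair at T on EU]
3. ∠SNU = 40°  [△UTN]
4. ∠SEU = 40°  [same arc SU]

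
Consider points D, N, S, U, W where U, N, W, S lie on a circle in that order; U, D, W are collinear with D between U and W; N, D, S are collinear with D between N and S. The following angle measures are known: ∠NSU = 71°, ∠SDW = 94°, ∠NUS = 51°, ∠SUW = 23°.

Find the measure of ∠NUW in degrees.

1. ∠SNU = 58°  [△UNS]
2. ∠NDU = 94°  [vertical angles at D]
3. ∠NUW = 28°  [△UDN]

∠NUW = 28°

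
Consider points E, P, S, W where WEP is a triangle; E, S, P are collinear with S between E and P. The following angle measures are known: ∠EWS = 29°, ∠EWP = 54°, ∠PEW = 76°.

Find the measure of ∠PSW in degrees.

1. ∠SEW = 76°  [S on ray EP]
2. ∠ESW = 75°  [△WES]
3. ∠PSW = 105°  [linear pair at S on EP]

∠PSW = 105°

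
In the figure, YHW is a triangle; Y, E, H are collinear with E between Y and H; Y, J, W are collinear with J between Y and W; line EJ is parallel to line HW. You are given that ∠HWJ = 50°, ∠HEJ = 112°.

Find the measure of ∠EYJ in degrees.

1. ∠HWY = 50°  [J on ray WY]
2. ∠JEY = 68°  [linear pair at E on YH]
3. ∠EJY = 50°  [EJ∥HW, corresponding at J]
4. ∠EYJ = 62°  [△YEJ]

∠EYJ = 62°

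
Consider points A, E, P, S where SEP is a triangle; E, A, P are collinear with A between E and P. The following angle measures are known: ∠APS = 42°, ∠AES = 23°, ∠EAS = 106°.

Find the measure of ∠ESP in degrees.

1. ∠EPS = 42°  [A on ray PE]
2. ∠PES = 23°  [A on ray EP]
3. ∠ESP = 115°  [△SEP]

∠ESP = 115°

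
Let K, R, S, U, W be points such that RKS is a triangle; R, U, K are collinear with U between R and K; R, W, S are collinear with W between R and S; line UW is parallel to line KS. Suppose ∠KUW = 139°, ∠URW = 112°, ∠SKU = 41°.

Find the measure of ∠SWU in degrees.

1. ∠RUW = 41°  [linear pair at U on RK]
2. ∠RWU = 27°  [△RUW]
3. ∠SWU = 153°  [linear pair at W on RS]

∠SWU = 153°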